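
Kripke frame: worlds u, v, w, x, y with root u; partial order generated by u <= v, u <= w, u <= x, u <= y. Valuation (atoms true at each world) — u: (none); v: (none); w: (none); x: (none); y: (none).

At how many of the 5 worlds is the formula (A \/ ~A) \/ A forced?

u: forces it.
v: forces it.
w: forces it.
x: forces it.
y: forces it.
Worlds forcing the formula: {u, v, w, x, y}.

5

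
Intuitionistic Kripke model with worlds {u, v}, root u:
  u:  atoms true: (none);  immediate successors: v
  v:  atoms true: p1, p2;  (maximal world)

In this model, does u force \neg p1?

u \nVdash \neg p1 since v is accessible from u and v \Vdash p1.

No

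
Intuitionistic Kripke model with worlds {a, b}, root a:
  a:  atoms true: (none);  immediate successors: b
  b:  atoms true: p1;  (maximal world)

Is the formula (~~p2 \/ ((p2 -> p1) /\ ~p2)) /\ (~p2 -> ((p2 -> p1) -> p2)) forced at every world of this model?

No

Not every world: a ||-/- (~~p2 \/ ((p2 -> p1) /\ ~p2)) /\ (~p2 -> ((p2 -> p1) -> p2)).
a ||-/- (~~p2 \/ ((p2 -> p1) /\ ~p2)) /\ (~p2 -> ((p2 -> p1) -> p2)) since a fails ~p2 -> ((p2 -> p1) -> p2).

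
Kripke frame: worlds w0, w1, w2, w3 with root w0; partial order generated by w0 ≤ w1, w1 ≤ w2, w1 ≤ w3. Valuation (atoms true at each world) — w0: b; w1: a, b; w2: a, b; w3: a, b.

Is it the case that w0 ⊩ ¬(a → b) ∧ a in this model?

No

w0 ⊮ ¬(a → b) ∧ a since w0 fails ¬(a → b).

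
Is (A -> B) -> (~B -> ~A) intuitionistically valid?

Yes

This is the forward direction of contraposition, which is intuitionistically derivable.
Assume A -> B and ~B. If A held then B would follow, contradicting ~B; so ~A.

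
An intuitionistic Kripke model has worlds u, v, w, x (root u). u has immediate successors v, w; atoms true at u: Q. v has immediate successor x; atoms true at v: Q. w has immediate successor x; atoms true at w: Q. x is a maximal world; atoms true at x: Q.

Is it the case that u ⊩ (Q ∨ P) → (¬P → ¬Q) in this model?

u ⊮ (Q ∨ P) → (¬P → ¬Q): already at u itself, u ⊩ Q ∨ P but u ⊮ ¬P → ¬Q.
u ⊮ ¬P → ¬Q: already at u itself, u ⊩ ¬P but u ⊮ ¬Q.
u ⊮ ¬Q since u is accessible from u and u ⊩ Q.

No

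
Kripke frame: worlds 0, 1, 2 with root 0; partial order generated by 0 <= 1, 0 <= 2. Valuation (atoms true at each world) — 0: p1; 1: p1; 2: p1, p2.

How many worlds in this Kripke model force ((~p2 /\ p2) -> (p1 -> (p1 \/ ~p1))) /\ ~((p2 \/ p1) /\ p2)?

1

0: does not force it — 0 ||-/- ((~p2 /\ p2) -> (p1 -> (p1 \/ ~p1))) /\ ~((p2 \/ p1) /\ p2) since 0 fails ~((p2 \/ p1) /\ p2).
1: forces it.
2: does not force it — 2 ||-/- ((~p2 /\ p2) -> (p1 -> (p1 \/ ~p1))) /\ ~((p2 \/ p1) /\ p2) since 2 fails ~((p2 \/ p1) /\ p2).
Worlds forcing the formula: {1}.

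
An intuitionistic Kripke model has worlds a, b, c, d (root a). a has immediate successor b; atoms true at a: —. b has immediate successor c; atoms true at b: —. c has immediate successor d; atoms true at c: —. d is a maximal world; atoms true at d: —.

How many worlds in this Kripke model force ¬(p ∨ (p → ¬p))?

a: does not force it — a ⊮ ¬(p ∨ (p → ¬p)) since a is accessible from a and a ⊩ p ∨ (p → ¬p).
b: does not force it — b ⊮ ¬(p ∨ (p → ¬p)) since b is accessible from b and b ⊩ p ∨ (p → ¬p).
c: does not force it.
d: does not force it.
Worlds forcing the formula: { }.

0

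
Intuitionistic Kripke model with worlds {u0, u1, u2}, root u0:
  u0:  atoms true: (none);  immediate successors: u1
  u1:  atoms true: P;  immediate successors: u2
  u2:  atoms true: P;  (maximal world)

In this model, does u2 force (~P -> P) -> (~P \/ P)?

Yes

u2 ||- (~P -> P) -> (~P \/ P): every world accessible from u2 that forces ~P -> P (namely u2) also forces ~P \/ P.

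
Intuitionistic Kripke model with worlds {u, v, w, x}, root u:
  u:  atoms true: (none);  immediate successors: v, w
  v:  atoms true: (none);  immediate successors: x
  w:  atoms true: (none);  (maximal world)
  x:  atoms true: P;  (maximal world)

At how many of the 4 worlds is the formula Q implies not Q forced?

4

u: forces it.
v: forces it.
w: forces it.
x: forces it.
Worlds forcing the formula: {u, v, w, x}.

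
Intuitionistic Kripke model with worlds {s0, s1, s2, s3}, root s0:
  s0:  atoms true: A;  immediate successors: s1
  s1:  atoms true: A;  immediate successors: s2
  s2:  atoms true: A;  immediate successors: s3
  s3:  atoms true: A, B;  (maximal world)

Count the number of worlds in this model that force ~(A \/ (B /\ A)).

s0: does not force it — s0 ||-/- ~(A \/ (B /\ A)) since s0 is accessible from s0 and s0 ||- A \/ (B /\ A).
s1: does not force it — s1 ||-/- ~(A \/ (B /\ A)) since s1 is accessible from s1 and s1 ||- A \/ (B /\ A).
s2: does not force it — s2 ||-/- ~(A \/ (B /\ A)) since s2 is accessible from s2 and s2 ||- A \/ (B /\ A).
s3: does not force it.
Worlds forcing the formula: { }.

0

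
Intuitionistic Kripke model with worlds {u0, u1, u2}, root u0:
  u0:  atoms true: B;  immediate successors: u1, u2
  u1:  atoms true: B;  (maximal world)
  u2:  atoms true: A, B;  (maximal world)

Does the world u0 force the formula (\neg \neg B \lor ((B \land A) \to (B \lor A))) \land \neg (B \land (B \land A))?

No

u0 \nVdash (\neg \neg B \lor ((B \land A) \to (B \lor A))) \land \neg (B \land (B \land A)) since u0 fails \neg (B \land (B \land A)).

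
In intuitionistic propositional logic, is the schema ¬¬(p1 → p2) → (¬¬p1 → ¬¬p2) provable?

Yes

This is the distribution of double negation over implication, which is intuitionistically derivable.
Assume ¬¬(p1 → p2) and ¬¬p1; suppose ¬p2. Then p1 → p2 would give ¬p1 (by contraposition), contradicting ¬¬p1; so ¬(p1 → p2), contradicting ¬¬(p1 → p2). Hence ¬¬p2.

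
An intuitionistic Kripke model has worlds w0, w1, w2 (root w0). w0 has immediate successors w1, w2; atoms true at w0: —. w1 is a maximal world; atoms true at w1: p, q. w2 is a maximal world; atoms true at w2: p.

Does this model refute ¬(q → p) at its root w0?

w0 ⊮ ¬(q → p) since w0 is accessible from w0 and w0 ⊩ q → p.
w0 ⊩ q → p: every world accessible from w0 that forces q (namely w1) also forces p.
So the root w0 does not force ¬(q → p); the model is a countermodel.

Yes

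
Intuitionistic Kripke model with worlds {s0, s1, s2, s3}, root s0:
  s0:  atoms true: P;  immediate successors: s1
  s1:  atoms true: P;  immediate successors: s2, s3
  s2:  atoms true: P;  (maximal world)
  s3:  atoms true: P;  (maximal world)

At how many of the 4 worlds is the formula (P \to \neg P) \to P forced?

4

s0: forces it.
s1: forces it.
s2: forces it.
s3: forces it.
Worlds forcing the formula: {s0, s1, s2, s3}.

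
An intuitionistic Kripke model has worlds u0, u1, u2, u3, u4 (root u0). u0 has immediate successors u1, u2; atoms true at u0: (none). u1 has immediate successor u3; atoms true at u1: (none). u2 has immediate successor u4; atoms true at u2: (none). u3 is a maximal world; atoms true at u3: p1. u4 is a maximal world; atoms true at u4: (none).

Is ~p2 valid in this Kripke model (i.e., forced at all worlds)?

Yes

u0 ||- ~p2: no world accessible from u0 forces p2.
Since the root u0 forces ~p2 and forcing is persistent (monotone upward), every world forces it.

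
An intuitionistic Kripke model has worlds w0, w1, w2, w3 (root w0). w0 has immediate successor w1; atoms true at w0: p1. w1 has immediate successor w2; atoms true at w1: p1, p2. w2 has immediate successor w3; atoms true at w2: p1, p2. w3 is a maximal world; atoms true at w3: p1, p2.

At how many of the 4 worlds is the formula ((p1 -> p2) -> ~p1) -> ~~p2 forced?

w0: forces it.
w1: forces it.
w2: forces it.
w3: forces it.
Worlds forcing the formula: {w0, w1, w2, w3}.

4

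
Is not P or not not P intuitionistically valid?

No

This is the weak law of excluded middle, which is not intuitionistically valid.
A Kripke countermodel: worlds s0, s1, s2; order generated by s0 <= s1, s0 <= s2; atoms true at each world — s0:{}; s1:{P}; s2:{}.
s0 does not force not P or not not P: neither disjunct is forced at s0.
s0 does not force not P since s1 is accessible from s0 and s1 forces P.
So the root s0 does not force the formula.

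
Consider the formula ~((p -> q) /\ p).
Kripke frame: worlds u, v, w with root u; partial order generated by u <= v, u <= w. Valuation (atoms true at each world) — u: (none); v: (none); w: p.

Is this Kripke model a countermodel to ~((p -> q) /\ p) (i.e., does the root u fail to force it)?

No

u ||- ~((p -> q) /\ p): no world accessible from u forces (p -> q) /\ p.
So the root u forces ~((p -> q) /\ p); the model is not a countermodel.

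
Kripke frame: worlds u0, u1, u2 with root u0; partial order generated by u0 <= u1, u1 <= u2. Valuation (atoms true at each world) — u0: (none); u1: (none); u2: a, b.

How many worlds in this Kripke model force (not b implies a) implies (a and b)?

1

u0: does not force it — u0 does not force (not b implies a) implies (a and b): already at u0 itself, u0 forces not b implies a but u0 does not force a and b.
u1: does not force it — u1 does not force (not b implies a) implies (a and b): already at u1 itself, u1 forces not b implies a but u1 does not force a and b.
u2: forces it.
Worlds forcing the formula: {u2}.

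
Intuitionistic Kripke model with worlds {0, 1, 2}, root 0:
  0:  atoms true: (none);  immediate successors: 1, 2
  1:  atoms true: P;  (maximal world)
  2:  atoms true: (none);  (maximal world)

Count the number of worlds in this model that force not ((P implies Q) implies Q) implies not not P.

1

0: does not force it — 0 does not force not ((P implies Q) implies Q) implies not not P: at the accessible world 2, 2 forces not ((P implies Q) implies Q) but 2 does not force not not P.
1: forces it.
2: does not force it.
Worlds forcing the formula: {1}.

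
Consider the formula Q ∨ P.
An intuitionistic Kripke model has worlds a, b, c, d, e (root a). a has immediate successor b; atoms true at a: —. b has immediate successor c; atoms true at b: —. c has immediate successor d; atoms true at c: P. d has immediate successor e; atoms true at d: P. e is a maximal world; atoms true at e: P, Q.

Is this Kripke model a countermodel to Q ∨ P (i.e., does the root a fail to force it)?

Yes

a ⊮ Q ∨ P: neither disjunct is forced at a.
a lacks atom Q, so a ⊮ Q.
So the root a does not force Q ∨ P; the model is a countermodel.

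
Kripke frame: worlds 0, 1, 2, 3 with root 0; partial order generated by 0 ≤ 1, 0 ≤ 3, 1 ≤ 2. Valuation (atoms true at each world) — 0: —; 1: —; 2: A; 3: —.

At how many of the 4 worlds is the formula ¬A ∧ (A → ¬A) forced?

0: does not force it — 0 ⊮ ¬A ∧ (A → ¬A) since 0 fails ¬A.
1: does not force it — 1 ⊮ ¬A ∧ (A → ¬A) since 1 fails ¬A.
2: does not force it — 2 ⊮ ¬A ∧ (A → ¬A) since 2 fails ¬A.
3: forces it.
Worlds forcing the formula: {3}.

1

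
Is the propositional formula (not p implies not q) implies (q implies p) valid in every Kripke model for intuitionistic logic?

No

This is the converse of contraposition, which is not intuitionistically valid.
A Kripke countermodel: worlds u, v; order generated by u <= v; atoms true at each world — u:{q}; v:{p,q}.
u does not force (not p implies not q) implies (q implies p): already at u itself, u forces not p implies not q but u does not force q implies p.
u does not force q implies p: already at u itself, u forces q but u does not force p.
u lacks atom p, so u does not force p.
So the root u does not force the formula.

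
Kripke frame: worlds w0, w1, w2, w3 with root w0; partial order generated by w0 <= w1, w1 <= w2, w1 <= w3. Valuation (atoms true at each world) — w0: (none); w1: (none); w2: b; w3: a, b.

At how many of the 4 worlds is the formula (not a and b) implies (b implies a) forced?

1

w0: does not force it — w0 does not force (not a and b) implies (b implies a): at the accessible world w2, w2 forces not a and b but w2 does not force b implies a.
w1: does not force it — w1 does not force (not a and b) implies (b implies a): at the accessible world w2, w2 forces not a and b but w2 does not force b implies a.
w2: does not force it — w2 does not force (not a and b) implies (b implies a): already at w2 itself, w2 forces not a and b but w2 does not force b implies a.
w3: forces it.
Worlds forcing the formula: {w3}.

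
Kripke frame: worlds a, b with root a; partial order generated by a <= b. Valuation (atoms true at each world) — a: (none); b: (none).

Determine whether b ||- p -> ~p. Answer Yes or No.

b ||- p -> ~p vacuously: no world accessible from b forces the antecedent p.

Yes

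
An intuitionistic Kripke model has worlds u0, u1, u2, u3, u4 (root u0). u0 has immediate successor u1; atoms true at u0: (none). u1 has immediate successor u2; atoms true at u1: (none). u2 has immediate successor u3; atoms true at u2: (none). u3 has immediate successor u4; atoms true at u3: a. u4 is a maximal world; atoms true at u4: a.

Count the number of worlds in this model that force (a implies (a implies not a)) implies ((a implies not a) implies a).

5

u0: forces it.
u1: forces it.
u2: forces it.
u3: forces it.
u4: forces it.
Worlds forcing the formula: {u0, u1, u2, u3, u4}.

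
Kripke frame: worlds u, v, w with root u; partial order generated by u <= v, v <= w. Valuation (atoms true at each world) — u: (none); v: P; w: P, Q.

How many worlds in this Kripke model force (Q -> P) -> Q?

u: does not force it — u ||-/- (Q -> P) -> Q: already at u itself, u ||- Q -> P but u ||-/- Q.
v: does not force it.
w: forces it.
Worlds forcing the formula: {w}.

1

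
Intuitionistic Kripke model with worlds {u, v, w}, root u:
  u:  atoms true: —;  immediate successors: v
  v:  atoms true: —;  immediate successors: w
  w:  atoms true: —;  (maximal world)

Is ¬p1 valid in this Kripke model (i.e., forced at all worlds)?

u ⊩ ¬p1: no world accessible from u forces p1.
Since the root u forces ¬p1 and forcing is persistent (monotone upward), every world forces it.

Yes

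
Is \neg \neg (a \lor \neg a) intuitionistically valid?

This is the double negation of excluded middle, which is intuitionistically derivable.
Assuming \neg (a \lor \neg a): from a we'd get a \lor \neg a, so \neg a; but then a \lor \neg a again — contradiction. Hence \neg \neg (a \lor \neg a).

Yes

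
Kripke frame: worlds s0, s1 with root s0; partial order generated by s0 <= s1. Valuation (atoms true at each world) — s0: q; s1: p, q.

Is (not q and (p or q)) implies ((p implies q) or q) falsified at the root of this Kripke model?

s0 forces (not q and (p or q)) implies ((p implies q) or q) vacuously: no world accessible from s0 forces the antecedent not q and (p or q).
So the root s0 forces (not q and (p or q)) implies ((p implies q) or q); the model is not a countermodel.

No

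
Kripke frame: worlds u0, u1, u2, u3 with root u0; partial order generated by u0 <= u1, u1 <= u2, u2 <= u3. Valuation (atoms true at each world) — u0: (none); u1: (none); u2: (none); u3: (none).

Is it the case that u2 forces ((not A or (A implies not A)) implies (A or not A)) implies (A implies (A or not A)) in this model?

Yes

u2 forces ((not A or (A implies not A)) implies (A or not A)) implies (A implies (A or not A)): every world accessible from u2 that forces (not A or (A implies not A)) implies (A or not A) (namely u2, u3) also forces A implies (A or not A).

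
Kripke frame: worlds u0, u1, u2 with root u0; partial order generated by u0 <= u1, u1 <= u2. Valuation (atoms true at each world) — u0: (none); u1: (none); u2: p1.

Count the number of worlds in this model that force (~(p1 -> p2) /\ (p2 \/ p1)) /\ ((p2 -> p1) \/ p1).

u0: does not force it — u0 ||-/- (~(p1 -> p2) /\ (p2 \/ p1)) /\ ((p2 -> p1) \/ p1) since u0 fails ~(p1 -> p2) /\ (p2 \/ p1).
u1: does not force it — u1 ||-/- (~(p1 -> p2) /\ (p2 \/ p1)) /\ ((p2 -> p1) \/ p1) since u1 fails ~(p1 -> p2) /\ (p2 \/ p1).
u2: forces it.
Worlds forcing the formula: {u2}.

1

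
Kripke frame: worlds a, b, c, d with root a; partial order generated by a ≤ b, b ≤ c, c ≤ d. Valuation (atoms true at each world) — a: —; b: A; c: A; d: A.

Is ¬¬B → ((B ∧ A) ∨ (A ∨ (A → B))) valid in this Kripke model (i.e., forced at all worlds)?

a ⊩ ¬¬B → ((B ∧ A) ∨ (A ∨ (A → B))) vacuously: no world accessible from a forces the antecedent ¬¬B.
Since the root a forces ¬¬B → ((B ∧ A) ∨ (A ∨ (A → B))) and forcing is persistent (monotone upward), every world forces it.

Yes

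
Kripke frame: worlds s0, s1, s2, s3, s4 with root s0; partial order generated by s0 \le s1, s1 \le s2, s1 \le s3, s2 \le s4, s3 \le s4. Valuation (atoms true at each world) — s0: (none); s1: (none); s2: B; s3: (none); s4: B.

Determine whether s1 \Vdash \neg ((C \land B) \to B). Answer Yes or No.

s1 \nVdash \neg ((C \land B) \to B) since s1 is accessible from s1 and s1 \Vdash (C \land B) \to B.
s1 \Vdash (C \land B) \to B vacuously: no world accessible from s1 forces the antecedent C \land B.

No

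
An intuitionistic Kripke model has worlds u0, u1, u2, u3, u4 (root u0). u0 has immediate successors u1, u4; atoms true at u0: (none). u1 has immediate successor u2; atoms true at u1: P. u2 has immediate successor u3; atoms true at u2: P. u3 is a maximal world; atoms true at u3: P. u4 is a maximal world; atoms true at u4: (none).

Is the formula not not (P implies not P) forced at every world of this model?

No

Not every world: u0 does not force not not (P implies not P).
u0 does not force not not (P implies not P) since u1 is accessible from u0 and u1 forces not (P implies not P).
u1 forces not (P implies not P): no world accessible from u1 forces P implies not P.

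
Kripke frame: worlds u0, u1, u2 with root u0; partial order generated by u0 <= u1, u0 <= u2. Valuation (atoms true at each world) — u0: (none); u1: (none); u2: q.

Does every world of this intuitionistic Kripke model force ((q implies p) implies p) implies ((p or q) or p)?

Yes

u0 forces ((q implies p) implies p) implies ((p or q) or p): every world accessible from u0 that forces (q implies p) implies p (namely u2) also forces (p or q) or p.
Since the root u0 forces ((q implies p) implies p) implies ((p or q) or p) and forcing is persistent (monotone upward), every world forces it.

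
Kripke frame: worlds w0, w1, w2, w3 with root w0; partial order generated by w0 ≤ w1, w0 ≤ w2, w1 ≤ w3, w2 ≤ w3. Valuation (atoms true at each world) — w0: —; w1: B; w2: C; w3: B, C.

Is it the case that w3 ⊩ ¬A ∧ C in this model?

Yes

w3 ⊩ ¬A ∧ C since w3 forces both conjuncts.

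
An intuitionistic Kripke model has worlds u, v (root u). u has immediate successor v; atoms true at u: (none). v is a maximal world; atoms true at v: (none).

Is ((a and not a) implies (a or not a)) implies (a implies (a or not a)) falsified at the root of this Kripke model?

No

u forces ((a and not a) implies (a or not a)) implies (a implies (a or not a)): every world accessible from u that forces (a and not a) implies (a or not a) (namely u, v) also forces a implies (a or not a).
So the root u forces ((a and not a) implies (a or not a)) implies (a implies (a or not a)); the model is not a countermodel.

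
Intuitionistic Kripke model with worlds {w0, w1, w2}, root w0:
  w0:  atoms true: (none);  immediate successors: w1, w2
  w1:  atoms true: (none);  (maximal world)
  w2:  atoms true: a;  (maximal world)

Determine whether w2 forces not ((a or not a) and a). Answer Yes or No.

No

w2 does not force not ((a or not a) and a) since w2 is accessible from w2 and w2 forces (a or not a) and a.
w2 forces (a or not a) and a since w2 forces both conjuncts.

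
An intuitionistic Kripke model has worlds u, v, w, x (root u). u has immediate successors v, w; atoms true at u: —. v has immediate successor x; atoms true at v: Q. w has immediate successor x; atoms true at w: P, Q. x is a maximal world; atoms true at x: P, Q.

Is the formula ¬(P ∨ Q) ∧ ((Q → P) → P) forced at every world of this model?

No

Not every world: u ⊮ ¬(P ∨ Q) ∧ ((Q → P) → P).
u ⊮ ¬(P ∨ Q) ∧ ((Q → P) → P) since u fails ¬(P ∨ Q).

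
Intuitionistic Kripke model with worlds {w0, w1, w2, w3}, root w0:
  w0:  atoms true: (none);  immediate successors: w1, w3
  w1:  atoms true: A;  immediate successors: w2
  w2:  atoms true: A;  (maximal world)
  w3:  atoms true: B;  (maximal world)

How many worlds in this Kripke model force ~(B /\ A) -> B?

1

w0: does not force it — w0 ||-/- ~(B /\ A) -> B: already at w0 itself, w0 ||- ~(B /\ A) but w0 ||-/- B.
w1: does not force it — w1 ||-/- ~(B /\ A) -> B: already at w1 itself, w1 ||- ~(B /\ A) but w1 ||-/- B.
w2: does not force it — w2 ||-/- ~(B /\ A) -> B: already at w2 itself, w2 ||- ~(B /\ A) but w2 ||-/- B.
w3: forces it.
Worlds forcing the formula: {w3}.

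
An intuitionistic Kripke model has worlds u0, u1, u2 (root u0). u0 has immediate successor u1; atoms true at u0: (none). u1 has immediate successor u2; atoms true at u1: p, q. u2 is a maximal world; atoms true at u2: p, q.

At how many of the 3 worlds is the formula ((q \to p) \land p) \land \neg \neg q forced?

2

u0: does not force it — u0 \nVdash ((q \to p) \land p) \land \neg \neg q since u0 fails (q \to p) \land p.
u1: forces it.
u2: forces it.
Worlds forcing the formula: {u1, u2}.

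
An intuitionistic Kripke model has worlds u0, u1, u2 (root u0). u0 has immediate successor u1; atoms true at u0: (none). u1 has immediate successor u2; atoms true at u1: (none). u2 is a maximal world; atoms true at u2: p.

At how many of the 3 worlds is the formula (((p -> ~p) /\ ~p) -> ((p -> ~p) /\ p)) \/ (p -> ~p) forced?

3

u0: forces it.
u1: forces it.
u2: forces it.
Worlds forcing the formula: {u0, u1, u2}.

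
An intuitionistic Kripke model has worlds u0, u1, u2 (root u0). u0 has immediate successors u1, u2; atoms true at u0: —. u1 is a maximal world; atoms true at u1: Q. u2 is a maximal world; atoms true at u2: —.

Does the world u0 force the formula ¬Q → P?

u0 ⊮ ¬Q → P: at the accessible world u2, u2 ⊩ ¬Q but u2 ⊮ P.
u2 lacks atom P, so u2 ⊮ P.

No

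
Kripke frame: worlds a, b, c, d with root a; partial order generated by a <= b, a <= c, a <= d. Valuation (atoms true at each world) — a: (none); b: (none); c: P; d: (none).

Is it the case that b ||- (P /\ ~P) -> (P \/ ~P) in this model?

b ||- (P /\ ~P) -> (P \/ ~P) vacuously: no world accessible from b forces the antecedent P /\ ~P.

Yes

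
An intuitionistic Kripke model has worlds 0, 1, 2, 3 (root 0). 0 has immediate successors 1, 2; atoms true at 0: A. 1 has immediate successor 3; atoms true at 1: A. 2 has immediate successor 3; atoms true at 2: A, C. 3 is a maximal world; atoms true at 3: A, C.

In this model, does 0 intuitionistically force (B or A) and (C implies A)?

0 forces (B or A) and (C implies A) since 0 forces both conjuncts.

Yes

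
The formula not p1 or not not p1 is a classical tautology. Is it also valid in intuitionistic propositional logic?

No

This is the weak law of excluded middle, which is not intuitionistically valid.
A Kripke countermodel: worlds u, v, w; order generated by u <= v, u <= w; atoms true at each world — u:{}; v:{p1}; w:{}.
u does not force not p1 or not not p1: neither disjunct is forced at u.
u does not force not p1 since v is accessible from u and v forces p1.
So the root u does not force the formula.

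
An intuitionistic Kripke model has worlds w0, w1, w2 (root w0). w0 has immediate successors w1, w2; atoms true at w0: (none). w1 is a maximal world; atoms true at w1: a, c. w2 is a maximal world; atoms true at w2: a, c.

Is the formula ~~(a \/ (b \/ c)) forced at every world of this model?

w0 ||- ~~(a \/ (b \/ c)): no world accessible from w0 forces ~(a \/ (b \/ c)).
Since the root w0 forces ~~(a \/ (b \/ c)) and forcing is persistent (monotone upward), every world forces it.

Yes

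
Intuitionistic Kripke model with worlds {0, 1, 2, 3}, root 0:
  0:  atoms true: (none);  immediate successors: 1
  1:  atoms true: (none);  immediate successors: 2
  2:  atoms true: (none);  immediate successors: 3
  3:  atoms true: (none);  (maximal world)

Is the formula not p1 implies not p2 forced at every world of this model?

0 forces not p1 implies not p2: every world accessible from 0 that forces not p1 (namely 0, 1, 2, 3) also forces not p2.
Since the root 0 forces not p1 implies not p2 and forcing is persistent (monotone upward), every world forces it.

Yes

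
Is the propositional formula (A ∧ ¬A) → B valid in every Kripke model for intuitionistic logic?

This is an instance of ex falso quodlibet, which is intuitionistically derivable.
No world can force both A and ¬A, so the antecedent A ∧ ¬A is never forced and the implication holds vacuously at every world.

Yes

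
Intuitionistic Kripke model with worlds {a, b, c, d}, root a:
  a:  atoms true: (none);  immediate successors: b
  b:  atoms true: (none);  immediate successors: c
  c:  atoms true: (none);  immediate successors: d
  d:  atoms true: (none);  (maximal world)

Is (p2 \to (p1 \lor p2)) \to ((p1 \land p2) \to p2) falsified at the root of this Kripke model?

No

a \Vdash (p2 \to (p1 \lor p2)) \to ((p1 \land p2) \to p2): every world accessible from a that forces p2 \to (p1 \lor p2) (namely a, b, c, d) also forces (p1 \land p2) \to p2.
So the root a forces (p2 \to (p1 \lor p2)) \to ((p1 \land p2) \to p2); the model is not a countermodel.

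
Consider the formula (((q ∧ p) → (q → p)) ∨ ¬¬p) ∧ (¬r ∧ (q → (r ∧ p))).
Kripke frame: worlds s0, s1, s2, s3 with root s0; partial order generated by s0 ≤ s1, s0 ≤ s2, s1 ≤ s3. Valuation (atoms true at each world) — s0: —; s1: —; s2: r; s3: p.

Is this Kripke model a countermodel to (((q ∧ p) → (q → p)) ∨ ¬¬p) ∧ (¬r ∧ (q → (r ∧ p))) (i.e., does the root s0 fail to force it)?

Yes

s0 ⊮ (((q ∧ p) → (q → p)) ∨ ¬¬p) ∧ (¬r ∧ (q → (r ∧ p))) since s0 fails ¬r ∧ (q → (r ∧ p)).
So the root s0 does not force (((q ∧ p) → (q → p)) ∨ ¬¬p) ∧ (¬r ∧ (q → (r ∧ p))); the model is a countermodel.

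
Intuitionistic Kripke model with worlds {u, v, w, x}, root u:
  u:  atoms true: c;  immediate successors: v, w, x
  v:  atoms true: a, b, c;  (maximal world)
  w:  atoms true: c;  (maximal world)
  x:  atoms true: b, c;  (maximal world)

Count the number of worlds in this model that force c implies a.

u: does not force it — u does not force c implies a: already at u itself, u forces c but u does not force a.
v: forces it.
w: does not force it.
x: does not force it.
Worlds forcing the formula: {v}.

1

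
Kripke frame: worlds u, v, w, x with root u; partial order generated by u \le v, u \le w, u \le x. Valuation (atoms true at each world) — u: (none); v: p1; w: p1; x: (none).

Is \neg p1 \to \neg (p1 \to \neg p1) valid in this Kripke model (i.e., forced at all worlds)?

Not every world: u \nVdash \neg p1 \to \neg (p1 \to \neg p1).
u \nVdash \neg p1 \to \neg (p1 \to \neg p1): at the accessible world x, x \Vdash \neg p1 but x \nVdash \neg (p1 \to \neg p1).
x \nVdash \neg (p1 \to \neg p1) since x is accessible from x and x \Vdash p1 \to \neg p1.

No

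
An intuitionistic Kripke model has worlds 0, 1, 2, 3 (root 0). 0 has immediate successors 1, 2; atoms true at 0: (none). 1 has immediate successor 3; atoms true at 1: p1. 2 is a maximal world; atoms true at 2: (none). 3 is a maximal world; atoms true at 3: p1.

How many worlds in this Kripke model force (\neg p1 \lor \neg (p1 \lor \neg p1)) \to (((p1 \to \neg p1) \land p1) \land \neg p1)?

2

0: does not force it — 0 \nVdash (\neg p1 \lor \neg (p1 \lor \neg p1)) \to (((p1 \to \neg p1) \land p1) \land \neg p1): at the accessible world 2, 2 \Vdash \neg p1 \lor \neg (p1 \lor \neg p1) but 2 \nVdash ((p1 \to \neg p1) \land p1) \land \neg p1.
1: forces it.
2: does not force it — 2 \nVdash (\neg p1 \lor \neg (p1 \lor \neg p1)) \to (((p1 \to \neg p1) \land p1) \land \neg p1): already at 2 itself, 2 \Vdash \neg p1 \lor \neg (p1 \lor \neg p1) but 2 \nVdash ((p1 \to \neg p1) \land p1) \land \neg p1.
3: forces it.
Worlds forcing the formula: {1, 3}.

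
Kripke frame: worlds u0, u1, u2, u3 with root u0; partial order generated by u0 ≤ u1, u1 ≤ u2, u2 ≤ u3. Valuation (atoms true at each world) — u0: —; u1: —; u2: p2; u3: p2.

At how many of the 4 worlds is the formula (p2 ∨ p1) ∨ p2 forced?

2

u0: does not force it — u0 ⊮ (p2 ∨ p1) ∨ p2: neither disjunct is forced at u0.
u1: does not force it — u1 ⊮ (p2 ∨ p1) ∨ p2: neither disjunct is forced at u1.
u2: forces it.
u3: forces it.
Worlds forcing the formula: {u2, u3}.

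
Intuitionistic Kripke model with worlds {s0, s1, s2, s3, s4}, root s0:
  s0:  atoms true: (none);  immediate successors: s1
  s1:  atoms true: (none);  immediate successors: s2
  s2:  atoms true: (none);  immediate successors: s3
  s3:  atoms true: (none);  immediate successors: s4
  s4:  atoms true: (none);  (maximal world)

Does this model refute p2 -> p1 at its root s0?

No

s0 ||- p2 -> p1 vacuously: no world accessible from s0 forces the antecedent p2.
So the root s0 forces p2 -> p1; the model is not a countermodel.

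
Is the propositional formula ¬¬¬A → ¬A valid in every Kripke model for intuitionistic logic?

This is triple-negation reduction, which is intuitionistically derivable.
Assume ¬¬¬A and suppose A. Then ¬¬A (double-negation introduction), contradicting ¬¬¬A. So ¬A.

Yes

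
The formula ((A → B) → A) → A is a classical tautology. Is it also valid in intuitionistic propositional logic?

No

This is Peirce's law, which is not intuitionistically valid.
A Kripke countermodel: worlds w0, w1; order generated by w0 ≤ w1; atoms true at each world — w0:{}; w1:{A}.
w0 ⊮ ((A → B) → A) → A: already at w0 itself, w0 ⊩ (A → B) → A but w0 ⊮ A.
w0 lacks atom A, so w0 ⊮ A.
So the root w0 does not force the formula.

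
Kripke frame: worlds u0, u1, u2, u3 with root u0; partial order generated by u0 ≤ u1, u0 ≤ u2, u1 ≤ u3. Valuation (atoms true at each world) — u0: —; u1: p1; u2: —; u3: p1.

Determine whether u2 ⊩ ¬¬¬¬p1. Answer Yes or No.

No

u2 ⊮ ¬¬¬¬p1 since u2 is accessible from u2 and u2 ⊩ ¬¬¬p1.
u2 ⊩ ¬¬¬p1: no world accessible from u2 forces ¬¬p1.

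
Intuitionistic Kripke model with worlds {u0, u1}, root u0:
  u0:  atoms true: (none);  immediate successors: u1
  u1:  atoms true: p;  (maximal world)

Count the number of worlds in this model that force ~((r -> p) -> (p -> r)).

u0: forces it.
u1: forces it.
Worlds forcing the formula: {u0, u1}.

2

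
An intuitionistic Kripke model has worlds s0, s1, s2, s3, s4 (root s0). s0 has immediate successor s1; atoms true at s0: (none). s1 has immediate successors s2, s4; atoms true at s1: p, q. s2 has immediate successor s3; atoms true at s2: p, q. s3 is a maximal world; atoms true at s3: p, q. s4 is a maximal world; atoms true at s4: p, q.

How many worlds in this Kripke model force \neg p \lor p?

s0: does not force it — s0 \nVdash \neg p \lor p: neither disjunct is forced at s0.
s1: forces it.
s2: forces it.
s3: forces it.
s4: forces it.
Worlds forcing the formula: {s1, s2, s3, s4}.

4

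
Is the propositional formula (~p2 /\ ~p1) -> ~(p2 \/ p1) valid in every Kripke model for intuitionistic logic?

This is a constructively valid De Morgan direction (conjunction of negations to negated disjunction), which is intuitionistically derivable.
If both ~p2 and ~p1 hold at a world, no accessible world forces p2 or forces p1, so none forces p2 \/ p1.

Yes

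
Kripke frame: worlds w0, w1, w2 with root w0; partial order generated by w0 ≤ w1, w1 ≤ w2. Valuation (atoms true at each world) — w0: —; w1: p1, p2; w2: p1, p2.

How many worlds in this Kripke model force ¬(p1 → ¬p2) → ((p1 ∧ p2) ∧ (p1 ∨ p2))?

w0: does not force it — w0 ⊮ ¬(p1 → ¬p2) → ((p1 ∧ p2) ∧ (p1 ∨ p2)): already at w0 itself, w0 ⊩ ¬(p1 → ¬p2) but w0 ⊮ (p1 ∧ p2) ∧ (p1 ∨ p2).
w1: forces it.
w2: forces it.
Worlds forcing the formula: {w1, w2}.

2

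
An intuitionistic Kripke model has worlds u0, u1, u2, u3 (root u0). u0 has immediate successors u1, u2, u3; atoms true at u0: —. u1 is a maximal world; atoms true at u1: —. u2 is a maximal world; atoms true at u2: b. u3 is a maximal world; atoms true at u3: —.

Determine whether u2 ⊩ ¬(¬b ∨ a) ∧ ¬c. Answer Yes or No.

u2 ⊩ ¬(¬b ∨ a) ∧ ¬c since u2 forces both conjuncts.

Yes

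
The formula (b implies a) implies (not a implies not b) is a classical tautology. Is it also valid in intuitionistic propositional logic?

Yes

This is the forward direction of contraposition, which is intuitionistically derivable.
Assume b implies a and not a. If b held then a would follow, contradicting not a; so not b.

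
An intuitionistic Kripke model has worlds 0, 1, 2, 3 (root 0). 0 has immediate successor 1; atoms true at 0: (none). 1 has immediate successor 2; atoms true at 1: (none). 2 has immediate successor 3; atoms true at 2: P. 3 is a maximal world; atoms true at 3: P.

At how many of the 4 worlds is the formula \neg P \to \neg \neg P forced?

0: forces it.
1: forces it.
2: forces it.
3: forces it.
Worlds forcing the formula: {0, 1, 2, 3}.

4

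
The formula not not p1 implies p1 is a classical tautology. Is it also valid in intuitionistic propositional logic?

No

This is double-negation elimination, which is not intuitionistically valid.
A Kripke countermodel: worlds a, b; order generated by a <= b; atoms true at each world — a:{}; b:{p1}.
a does not force not not p1 implies p1: already at a itself, a forces not not p1 but a does not force p1.
a lacks atom p1, so a does not force p1.
So the root a does not force the formula.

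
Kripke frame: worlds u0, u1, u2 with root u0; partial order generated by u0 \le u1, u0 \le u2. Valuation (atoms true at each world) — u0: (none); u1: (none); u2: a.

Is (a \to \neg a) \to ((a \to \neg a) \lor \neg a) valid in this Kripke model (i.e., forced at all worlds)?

Yes

u0 \Vdash (a \to \neg a) \to ((a \to \neg a) \lor \neg a): every world accessible from u0 that forces a \to \neg a (namely u1) also forces (a \to \neg a) \lor \neg a.
Since the root u0 forces (a \to \neg a) \to ((a \to \neg a) \lor \neg a) and forcing is persistent (monotone upward), every world forces it.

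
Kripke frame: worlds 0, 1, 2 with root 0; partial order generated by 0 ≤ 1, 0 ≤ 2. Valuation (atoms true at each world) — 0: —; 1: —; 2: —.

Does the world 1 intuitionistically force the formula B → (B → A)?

Yes

1 ⊩ B → (B → A) vacuously: no world accessible from 1 forces the antecedent B.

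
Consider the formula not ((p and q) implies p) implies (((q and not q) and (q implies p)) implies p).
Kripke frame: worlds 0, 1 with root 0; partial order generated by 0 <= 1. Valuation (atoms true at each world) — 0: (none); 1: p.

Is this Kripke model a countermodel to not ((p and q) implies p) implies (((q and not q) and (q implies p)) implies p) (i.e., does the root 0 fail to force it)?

0 forces not ((p and q) implies p) implies (((q and not q) and (q implies p)) implies p) vacuously: no world accessible from 0 forces the antecedent not ((p and q) implies p).
So the root 0 forces not ((p and q) implies p) implies (((q and not q) and (q implies p)) implies p); the model is not a countermodel.

No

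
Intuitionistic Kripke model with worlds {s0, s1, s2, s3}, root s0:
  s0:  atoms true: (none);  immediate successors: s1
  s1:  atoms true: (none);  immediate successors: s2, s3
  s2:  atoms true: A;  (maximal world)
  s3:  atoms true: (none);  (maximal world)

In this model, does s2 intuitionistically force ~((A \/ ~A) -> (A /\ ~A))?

Yes

s2 ||- ~((A \/ ~A) -> (A /\ ~A)): no world accessible from s2 forces (A \/ ~A) -> (A /\ ~A).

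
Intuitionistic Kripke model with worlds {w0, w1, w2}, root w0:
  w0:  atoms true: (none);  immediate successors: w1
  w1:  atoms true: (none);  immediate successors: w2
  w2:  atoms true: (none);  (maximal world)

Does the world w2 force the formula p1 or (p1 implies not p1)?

Yes

w2 forces p1 or (p1 implies not p1) via the disjunct p1 implies not p1.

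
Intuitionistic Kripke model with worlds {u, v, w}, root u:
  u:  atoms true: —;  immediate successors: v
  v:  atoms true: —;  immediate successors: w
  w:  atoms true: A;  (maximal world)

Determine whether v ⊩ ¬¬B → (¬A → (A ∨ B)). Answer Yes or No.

v ⊩ ¬¬B → (¬A → (A ∨ B)) vacuously: no world accessible from v forces the antecedent ¬¬B.

Yes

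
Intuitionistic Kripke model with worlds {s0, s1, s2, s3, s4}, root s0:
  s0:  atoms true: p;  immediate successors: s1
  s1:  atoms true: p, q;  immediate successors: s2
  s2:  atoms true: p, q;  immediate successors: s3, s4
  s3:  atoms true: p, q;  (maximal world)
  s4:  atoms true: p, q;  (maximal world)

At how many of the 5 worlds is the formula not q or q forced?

s0: does not force it — s0 does not force not q or q: neither disjunct is forced at s0.
s1: forces it.
s2: forces it.
s3: forces it.
s4: forces it.
Worlds forcing the formula: {s1, s2, s3, s4}.

4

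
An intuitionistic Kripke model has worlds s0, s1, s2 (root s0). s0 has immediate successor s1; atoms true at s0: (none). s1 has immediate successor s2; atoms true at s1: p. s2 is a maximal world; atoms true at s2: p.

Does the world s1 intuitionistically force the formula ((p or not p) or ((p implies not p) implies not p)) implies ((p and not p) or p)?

s1 forces ((p or not p) or ((p implies not p) implies not p)) implies ((p and not p) or p): every world accessible from s1 that forces (p or not p) or ((p implies not p) implies not p) (namely s1, s2) also forces (p and not p) or p.

Yes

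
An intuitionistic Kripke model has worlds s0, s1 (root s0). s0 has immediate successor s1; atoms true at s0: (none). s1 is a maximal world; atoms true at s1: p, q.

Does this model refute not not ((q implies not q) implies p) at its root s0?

s0 forces not not ((q implies not q) implies p): no world accessible from s0 forces not ((q implies not q) implies p).
So the root s0 forces not not ((q implies not q) implies p); the model is not a countermodel.

No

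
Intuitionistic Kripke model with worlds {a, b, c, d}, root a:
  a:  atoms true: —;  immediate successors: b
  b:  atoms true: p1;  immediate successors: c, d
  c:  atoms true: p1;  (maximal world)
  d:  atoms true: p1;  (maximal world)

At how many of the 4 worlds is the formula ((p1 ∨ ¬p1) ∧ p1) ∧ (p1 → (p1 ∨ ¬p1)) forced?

3

a: does not force it — a ⊮ ((p1 ∨ ¬p1) ∧ p1) ∧ (p1 → (p1 ∨ ¬p1)) since a fails (p1 ∨ ¬p1) ∧ p1.
b: forces it.
c: forces it.
d: forces it.
Worlds forcing the formula: {b, c, d}.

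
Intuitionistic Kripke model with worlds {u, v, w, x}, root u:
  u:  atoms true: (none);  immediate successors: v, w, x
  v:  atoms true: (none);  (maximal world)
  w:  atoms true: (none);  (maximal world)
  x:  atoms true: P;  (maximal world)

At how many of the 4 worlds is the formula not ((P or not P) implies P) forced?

2

u: does not force it — u does not force not ((P or not P) implies P) since x is accessible from u and x forces (P or not P) implies P.
v: forces it.
w: forces it.
x: does not force it.
Worlds forcing the formula: {v, w}.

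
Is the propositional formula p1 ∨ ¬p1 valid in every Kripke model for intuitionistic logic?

This is the law of excluded middle, which is not intuitionistically valid.
A Kripke countermodel: worlds a, b; order generated by a ≤ b; atoms true at each world — a:{}; b:{p1}.
a ⊮ p1 ∨ ¬p1: neither disjunct is forced at a.
a lacks atom p1, so a ⊮ p1.
So the root a does not force the formula.

No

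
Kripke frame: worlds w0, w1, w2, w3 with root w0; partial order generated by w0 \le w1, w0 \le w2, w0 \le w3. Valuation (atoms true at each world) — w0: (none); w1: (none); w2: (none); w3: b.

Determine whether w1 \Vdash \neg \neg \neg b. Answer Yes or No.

w1 \Vdash \neg \neg \neg b: no world accessible from w1 forces \neg \neg b.

Yes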